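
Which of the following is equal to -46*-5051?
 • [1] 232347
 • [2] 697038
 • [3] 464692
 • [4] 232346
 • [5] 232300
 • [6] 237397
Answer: 4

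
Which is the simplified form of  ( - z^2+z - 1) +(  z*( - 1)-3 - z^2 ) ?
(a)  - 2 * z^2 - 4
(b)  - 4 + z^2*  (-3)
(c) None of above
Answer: a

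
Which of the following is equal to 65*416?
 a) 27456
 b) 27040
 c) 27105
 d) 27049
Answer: b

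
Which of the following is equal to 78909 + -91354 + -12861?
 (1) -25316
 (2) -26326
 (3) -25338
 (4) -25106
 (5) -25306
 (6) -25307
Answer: 5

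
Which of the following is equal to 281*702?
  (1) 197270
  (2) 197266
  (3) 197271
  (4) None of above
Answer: 4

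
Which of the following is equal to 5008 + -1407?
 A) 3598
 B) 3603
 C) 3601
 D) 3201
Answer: C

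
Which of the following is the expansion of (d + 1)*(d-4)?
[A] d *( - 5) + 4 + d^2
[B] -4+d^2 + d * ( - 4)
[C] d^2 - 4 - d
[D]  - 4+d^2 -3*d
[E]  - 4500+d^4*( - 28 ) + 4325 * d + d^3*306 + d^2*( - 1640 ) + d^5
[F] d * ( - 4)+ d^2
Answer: D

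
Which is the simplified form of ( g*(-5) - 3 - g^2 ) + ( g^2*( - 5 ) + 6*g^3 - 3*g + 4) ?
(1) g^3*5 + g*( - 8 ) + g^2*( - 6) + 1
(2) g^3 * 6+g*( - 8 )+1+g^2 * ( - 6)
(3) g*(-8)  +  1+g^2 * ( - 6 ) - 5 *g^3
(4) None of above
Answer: 2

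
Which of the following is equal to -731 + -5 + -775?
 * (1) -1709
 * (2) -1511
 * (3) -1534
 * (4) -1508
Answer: 2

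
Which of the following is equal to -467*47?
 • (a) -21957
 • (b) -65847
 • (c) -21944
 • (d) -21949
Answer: d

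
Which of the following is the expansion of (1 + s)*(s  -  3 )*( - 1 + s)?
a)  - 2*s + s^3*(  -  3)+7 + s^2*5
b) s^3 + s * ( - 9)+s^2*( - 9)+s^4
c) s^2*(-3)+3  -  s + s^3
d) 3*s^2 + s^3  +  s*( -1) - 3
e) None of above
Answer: c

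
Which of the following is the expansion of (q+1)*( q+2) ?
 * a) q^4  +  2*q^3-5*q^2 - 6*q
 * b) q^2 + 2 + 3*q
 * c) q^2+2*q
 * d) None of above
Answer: b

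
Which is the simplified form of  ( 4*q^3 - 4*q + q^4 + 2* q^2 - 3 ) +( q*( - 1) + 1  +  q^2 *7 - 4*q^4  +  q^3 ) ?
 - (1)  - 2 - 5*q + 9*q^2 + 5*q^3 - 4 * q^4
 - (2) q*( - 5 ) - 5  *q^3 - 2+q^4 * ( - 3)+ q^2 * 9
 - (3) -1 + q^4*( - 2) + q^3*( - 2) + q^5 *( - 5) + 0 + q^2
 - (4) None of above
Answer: 4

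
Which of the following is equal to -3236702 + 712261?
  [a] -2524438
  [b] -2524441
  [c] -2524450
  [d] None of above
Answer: b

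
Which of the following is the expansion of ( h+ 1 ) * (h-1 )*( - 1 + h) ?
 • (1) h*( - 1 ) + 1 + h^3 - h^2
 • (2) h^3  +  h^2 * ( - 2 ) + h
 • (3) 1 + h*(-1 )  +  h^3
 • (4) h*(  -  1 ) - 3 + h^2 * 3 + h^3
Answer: 1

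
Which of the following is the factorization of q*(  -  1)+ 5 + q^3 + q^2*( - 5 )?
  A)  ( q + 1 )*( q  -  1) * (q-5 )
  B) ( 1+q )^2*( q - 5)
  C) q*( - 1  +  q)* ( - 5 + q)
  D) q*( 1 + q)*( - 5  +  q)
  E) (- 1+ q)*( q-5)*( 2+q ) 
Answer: A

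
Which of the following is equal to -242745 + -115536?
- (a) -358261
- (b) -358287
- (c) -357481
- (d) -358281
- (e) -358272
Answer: d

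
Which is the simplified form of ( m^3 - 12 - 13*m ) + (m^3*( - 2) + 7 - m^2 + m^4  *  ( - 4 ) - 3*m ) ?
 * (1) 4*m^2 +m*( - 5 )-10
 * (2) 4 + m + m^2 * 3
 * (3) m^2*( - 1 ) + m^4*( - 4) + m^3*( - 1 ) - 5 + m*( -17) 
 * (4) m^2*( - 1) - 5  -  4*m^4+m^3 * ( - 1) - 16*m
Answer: 4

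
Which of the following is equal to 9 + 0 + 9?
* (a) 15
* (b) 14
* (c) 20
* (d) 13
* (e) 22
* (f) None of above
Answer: f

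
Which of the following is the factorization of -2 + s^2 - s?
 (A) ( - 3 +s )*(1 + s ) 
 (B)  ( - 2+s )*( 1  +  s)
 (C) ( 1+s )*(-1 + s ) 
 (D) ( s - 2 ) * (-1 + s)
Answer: B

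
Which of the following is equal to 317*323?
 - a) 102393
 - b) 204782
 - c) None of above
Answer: c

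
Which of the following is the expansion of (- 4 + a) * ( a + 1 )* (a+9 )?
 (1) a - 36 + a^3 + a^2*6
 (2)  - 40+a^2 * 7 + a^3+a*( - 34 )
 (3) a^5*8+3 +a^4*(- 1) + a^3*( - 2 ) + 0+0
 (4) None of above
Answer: 4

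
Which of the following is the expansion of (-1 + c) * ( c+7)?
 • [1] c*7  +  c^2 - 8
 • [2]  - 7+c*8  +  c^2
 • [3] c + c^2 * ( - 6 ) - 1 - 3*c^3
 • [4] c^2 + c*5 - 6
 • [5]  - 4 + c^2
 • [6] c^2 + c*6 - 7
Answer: 6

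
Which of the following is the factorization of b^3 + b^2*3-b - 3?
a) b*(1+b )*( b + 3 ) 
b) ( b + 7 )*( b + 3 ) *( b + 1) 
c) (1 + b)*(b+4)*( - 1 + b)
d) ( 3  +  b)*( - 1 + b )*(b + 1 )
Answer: d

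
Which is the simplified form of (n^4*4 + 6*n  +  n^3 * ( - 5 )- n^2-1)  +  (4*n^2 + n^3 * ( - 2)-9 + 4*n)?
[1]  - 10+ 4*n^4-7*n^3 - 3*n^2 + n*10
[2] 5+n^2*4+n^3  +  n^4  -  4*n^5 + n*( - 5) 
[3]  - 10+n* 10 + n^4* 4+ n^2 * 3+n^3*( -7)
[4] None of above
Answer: 3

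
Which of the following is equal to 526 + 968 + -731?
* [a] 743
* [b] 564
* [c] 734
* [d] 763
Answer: d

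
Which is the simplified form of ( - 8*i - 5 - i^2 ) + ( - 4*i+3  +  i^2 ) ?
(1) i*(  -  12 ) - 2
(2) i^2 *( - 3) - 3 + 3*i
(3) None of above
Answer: 1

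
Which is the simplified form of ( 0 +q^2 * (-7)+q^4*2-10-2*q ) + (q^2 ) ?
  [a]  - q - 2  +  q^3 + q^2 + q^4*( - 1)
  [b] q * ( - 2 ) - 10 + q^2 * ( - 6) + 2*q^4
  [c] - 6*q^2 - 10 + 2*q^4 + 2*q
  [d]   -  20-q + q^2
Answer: b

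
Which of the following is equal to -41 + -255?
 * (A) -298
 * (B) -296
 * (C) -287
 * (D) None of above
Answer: B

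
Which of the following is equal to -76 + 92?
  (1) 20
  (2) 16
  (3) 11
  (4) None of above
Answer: 2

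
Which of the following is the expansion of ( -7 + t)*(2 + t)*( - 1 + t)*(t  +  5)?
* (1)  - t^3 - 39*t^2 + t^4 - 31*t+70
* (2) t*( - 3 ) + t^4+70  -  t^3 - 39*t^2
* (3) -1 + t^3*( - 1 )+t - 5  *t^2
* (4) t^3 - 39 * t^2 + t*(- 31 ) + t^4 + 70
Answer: 1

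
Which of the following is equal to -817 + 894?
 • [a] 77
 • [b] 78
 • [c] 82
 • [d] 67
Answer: a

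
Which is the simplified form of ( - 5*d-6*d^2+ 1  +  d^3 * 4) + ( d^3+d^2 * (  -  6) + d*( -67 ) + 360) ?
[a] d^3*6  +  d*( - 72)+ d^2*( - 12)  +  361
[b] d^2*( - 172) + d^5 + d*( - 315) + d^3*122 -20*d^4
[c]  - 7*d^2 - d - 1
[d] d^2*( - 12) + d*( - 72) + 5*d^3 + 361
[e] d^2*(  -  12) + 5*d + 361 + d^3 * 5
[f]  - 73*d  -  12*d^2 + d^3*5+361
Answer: d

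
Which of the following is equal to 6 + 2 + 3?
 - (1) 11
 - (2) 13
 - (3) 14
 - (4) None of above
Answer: 1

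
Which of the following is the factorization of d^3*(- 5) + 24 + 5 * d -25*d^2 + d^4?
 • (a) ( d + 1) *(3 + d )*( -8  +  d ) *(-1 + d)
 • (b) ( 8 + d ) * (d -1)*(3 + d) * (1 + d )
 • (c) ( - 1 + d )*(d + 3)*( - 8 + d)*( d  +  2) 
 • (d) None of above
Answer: a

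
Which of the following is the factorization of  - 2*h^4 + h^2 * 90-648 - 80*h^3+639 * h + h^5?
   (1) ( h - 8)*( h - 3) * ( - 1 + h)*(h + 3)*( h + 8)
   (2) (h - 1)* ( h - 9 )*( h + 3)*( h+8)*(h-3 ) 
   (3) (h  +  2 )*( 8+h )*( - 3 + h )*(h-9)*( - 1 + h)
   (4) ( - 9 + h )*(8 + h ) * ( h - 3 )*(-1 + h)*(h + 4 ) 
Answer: 2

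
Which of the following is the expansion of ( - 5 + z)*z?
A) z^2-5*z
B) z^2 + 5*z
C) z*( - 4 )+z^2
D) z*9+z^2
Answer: A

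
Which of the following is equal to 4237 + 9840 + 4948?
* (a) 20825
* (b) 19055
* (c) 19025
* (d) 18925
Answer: c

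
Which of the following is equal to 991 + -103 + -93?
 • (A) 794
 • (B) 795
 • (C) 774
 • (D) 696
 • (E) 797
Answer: B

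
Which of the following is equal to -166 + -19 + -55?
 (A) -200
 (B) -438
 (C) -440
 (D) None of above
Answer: D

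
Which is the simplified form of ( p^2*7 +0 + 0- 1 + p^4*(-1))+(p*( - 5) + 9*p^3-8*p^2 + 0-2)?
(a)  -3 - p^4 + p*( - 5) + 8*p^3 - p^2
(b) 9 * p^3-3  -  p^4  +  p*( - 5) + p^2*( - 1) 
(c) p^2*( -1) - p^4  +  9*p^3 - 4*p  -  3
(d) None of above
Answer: b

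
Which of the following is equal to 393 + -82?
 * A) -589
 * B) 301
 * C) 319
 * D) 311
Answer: D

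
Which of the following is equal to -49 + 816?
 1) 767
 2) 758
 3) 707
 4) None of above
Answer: 1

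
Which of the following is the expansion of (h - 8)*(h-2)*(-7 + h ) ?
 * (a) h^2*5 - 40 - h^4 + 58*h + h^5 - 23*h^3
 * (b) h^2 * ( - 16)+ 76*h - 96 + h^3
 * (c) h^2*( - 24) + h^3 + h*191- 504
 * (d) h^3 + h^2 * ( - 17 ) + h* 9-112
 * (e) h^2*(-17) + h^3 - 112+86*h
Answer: e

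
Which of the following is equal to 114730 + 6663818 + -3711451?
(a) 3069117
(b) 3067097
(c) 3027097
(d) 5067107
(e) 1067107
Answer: b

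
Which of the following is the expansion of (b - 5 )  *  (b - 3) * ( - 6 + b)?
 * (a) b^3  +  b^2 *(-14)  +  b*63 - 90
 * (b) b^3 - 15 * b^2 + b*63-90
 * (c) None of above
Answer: a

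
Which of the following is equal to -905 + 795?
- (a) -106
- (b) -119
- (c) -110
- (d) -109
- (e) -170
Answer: c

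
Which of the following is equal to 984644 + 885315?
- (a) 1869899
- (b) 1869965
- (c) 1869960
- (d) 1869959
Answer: d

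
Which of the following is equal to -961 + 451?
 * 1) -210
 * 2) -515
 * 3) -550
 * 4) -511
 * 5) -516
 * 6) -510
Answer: 6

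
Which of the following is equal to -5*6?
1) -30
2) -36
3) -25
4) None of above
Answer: 1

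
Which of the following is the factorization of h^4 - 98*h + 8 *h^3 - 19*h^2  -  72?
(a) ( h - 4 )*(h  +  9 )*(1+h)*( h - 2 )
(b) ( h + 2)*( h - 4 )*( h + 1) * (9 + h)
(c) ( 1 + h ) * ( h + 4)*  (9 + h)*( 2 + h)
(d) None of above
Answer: b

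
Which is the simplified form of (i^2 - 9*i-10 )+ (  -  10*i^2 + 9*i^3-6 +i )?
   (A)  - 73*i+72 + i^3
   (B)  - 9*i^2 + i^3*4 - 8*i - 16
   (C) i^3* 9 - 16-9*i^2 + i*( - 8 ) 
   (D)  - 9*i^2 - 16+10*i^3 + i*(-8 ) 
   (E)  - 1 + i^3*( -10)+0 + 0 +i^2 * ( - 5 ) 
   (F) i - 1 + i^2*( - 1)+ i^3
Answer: C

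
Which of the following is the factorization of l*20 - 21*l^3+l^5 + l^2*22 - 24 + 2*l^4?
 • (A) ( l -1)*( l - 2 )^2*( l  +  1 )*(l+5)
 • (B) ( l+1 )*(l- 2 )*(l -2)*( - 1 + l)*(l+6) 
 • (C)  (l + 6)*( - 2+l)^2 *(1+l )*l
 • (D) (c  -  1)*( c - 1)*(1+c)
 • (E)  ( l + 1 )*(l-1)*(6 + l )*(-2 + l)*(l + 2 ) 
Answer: B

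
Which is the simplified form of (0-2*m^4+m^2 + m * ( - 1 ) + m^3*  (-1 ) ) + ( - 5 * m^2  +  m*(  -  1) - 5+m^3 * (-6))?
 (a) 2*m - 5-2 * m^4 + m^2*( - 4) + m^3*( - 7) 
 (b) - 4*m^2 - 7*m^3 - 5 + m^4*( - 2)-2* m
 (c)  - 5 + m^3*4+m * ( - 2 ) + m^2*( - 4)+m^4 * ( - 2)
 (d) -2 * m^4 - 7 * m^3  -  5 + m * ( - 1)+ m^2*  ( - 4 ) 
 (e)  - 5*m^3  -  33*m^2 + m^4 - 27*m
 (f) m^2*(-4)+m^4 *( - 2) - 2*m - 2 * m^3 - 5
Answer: b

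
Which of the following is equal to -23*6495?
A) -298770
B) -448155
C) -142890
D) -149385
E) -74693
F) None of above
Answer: D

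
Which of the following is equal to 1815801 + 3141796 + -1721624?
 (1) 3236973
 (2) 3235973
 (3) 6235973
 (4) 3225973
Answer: 2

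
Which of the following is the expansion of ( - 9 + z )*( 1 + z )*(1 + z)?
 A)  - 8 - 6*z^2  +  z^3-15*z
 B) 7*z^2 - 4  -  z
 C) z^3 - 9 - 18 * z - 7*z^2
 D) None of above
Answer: D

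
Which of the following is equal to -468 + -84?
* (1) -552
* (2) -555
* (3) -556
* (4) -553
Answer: 1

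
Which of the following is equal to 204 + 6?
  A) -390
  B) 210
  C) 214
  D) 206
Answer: B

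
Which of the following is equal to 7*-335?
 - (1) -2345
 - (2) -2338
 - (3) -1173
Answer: 1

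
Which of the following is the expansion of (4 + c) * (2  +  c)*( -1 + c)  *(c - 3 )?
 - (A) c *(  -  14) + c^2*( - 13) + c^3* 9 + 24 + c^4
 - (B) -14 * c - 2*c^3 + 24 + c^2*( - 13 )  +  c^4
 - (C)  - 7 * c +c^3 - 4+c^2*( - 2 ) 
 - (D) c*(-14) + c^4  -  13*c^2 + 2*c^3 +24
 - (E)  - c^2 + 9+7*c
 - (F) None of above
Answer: D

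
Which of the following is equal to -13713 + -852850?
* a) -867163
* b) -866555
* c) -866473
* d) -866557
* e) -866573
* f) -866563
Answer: f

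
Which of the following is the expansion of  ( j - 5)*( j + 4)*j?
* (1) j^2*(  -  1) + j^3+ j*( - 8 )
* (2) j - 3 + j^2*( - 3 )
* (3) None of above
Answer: 3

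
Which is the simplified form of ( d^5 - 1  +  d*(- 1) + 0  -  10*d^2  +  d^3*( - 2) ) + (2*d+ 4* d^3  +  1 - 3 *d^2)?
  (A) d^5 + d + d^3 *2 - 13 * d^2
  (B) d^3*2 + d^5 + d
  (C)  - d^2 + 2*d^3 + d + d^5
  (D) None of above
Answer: A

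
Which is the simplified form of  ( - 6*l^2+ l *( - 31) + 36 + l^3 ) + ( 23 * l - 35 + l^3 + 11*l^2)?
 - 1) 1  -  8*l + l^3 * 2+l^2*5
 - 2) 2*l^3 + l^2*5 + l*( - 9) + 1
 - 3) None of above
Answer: 1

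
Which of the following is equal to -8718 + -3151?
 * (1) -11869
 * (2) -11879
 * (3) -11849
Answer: 1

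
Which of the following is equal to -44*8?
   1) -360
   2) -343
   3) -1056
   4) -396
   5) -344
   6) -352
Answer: 6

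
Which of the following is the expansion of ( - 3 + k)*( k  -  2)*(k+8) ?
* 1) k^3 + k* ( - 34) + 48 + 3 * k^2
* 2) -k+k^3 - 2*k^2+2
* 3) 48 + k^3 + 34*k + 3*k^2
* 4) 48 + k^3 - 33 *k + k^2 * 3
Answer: 1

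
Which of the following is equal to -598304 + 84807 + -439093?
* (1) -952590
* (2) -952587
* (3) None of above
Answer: 1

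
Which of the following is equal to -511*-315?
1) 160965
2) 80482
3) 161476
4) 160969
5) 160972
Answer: 1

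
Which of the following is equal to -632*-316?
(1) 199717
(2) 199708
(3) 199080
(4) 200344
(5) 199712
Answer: 5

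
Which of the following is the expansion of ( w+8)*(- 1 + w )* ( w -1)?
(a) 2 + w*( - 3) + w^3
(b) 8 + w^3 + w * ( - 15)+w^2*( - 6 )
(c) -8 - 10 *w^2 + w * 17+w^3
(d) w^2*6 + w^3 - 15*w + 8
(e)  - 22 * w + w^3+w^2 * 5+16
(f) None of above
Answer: d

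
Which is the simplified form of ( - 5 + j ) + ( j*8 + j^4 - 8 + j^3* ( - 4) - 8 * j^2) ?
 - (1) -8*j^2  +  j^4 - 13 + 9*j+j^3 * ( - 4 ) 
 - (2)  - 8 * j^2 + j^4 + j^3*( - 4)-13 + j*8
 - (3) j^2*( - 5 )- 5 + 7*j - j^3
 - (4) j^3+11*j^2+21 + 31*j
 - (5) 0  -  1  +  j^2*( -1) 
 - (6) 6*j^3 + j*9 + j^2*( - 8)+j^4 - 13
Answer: 1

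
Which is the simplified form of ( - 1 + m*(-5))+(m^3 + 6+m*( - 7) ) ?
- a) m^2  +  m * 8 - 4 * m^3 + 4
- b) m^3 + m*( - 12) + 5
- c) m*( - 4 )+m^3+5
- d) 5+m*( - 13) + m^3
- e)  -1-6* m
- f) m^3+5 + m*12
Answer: b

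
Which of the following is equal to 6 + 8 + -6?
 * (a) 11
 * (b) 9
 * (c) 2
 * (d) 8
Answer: d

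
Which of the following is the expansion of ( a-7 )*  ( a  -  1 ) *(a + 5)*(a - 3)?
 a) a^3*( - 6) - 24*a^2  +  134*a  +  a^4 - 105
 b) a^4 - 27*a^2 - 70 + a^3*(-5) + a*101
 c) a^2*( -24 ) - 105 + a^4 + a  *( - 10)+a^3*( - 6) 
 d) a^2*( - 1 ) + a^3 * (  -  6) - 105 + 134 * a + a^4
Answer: a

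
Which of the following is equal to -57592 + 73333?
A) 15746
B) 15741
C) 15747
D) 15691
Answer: B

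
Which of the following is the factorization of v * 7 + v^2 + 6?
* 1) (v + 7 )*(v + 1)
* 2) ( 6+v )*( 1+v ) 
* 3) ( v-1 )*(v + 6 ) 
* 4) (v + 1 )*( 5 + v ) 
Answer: 2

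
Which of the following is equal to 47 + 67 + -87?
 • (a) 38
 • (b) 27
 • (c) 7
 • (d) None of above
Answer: b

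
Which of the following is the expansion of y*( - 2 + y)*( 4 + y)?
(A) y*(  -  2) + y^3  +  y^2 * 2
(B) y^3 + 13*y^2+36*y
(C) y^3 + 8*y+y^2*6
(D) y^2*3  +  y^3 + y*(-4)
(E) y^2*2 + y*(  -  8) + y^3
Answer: E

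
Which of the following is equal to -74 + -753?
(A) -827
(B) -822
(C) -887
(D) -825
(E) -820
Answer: A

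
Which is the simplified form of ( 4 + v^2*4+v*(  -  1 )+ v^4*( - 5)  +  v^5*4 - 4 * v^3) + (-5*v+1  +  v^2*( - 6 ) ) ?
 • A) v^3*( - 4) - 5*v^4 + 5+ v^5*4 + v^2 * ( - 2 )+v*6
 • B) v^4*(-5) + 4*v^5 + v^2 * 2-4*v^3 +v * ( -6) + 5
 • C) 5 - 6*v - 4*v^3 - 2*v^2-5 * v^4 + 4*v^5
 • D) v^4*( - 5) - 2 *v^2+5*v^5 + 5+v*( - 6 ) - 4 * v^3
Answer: C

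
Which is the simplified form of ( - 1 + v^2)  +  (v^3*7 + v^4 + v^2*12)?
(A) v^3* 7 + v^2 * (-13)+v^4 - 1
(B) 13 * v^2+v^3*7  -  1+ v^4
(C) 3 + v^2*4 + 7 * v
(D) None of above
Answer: B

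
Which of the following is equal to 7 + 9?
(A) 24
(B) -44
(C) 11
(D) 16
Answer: D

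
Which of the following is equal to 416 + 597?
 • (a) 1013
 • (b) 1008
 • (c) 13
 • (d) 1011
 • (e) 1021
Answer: a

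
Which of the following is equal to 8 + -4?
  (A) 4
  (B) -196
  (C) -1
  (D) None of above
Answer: A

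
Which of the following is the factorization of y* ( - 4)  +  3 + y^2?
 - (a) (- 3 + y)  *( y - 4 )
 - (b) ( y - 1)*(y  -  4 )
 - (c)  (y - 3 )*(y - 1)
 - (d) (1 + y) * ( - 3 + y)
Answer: c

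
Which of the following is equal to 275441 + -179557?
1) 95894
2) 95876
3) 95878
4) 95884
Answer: 4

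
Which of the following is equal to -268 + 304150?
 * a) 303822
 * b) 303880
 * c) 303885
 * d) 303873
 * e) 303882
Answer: e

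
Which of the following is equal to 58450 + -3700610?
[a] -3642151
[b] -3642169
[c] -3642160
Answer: c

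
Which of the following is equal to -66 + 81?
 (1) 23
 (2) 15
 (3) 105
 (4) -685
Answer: 2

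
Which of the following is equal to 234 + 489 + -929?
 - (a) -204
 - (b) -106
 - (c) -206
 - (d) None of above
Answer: c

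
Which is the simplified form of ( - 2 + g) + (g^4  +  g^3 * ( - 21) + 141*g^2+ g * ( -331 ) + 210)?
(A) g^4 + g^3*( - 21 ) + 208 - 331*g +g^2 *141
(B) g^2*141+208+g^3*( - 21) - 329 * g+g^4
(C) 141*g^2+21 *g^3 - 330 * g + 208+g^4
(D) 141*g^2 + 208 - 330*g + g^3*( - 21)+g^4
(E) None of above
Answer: D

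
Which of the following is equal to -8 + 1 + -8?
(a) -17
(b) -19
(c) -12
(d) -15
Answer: d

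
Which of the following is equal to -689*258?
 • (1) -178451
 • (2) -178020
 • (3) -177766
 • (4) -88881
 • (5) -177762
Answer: 5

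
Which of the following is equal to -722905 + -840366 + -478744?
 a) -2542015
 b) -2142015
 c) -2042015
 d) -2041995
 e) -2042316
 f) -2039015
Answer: c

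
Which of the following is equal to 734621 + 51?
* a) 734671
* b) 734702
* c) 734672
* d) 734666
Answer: c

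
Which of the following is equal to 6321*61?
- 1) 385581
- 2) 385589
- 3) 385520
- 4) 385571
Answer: 1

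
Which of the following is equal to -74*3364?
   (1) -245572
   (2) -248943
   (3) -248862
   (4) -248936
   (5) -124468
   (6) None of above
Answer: 4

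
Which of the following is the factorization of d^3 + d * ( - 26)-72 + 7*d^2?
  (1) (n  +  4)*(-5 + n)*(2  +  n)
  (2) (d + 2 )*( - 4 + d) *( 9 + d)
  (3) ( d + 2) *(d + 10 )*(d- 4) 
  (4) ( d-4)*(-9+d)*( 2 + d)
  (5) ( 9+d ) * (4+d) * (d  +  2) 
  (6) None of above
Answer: 2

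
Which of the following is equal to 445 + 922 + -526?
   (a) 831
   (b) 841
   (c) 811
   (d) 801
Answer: b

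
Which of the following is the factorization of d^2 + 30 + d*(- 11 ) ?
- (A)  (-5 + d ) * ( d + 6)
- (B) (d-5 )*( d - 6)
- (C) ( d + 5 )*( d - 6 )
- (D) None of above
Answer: B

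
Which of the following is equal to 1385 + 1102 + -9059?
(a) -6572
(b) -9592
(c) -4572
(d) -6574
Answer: a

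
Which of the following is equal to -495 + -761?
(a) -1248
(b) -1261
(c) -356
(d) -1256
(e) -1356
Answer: d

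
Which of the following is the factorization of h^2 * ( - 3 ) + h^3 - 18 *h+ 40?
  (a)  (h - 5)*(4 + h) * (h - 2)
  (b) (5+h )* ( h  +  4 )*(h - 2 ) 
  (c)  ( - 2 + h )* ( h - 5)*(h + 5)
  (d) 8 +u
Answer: a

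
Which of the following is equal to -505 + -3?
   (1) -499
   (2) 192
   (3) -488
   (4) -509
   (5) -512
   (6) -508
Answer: 6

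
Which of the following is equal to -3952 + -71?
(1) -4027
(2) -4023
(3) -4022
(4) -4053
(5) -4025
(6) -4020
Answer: 2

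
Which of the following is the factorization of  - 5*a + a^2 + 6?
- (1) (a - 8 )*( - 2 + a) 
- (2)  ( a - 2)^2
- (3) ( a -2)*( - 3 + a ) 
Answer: 3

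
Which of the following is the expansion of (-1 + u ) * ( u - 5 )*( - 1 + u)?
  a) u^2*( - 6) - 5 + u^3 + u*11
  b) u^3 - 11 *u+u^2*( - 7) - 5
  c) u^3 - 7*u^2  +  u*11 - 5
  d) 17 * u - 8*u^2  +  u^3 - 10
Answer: c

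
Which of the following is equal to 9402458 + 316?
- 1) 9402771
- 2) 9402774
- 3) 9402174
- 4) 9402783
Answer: 2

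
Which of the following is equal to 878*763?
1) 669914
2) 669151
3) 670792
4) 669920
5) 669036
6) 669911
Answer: 1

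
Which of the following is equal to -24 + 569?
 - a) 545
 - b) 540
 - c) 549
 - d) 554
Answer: a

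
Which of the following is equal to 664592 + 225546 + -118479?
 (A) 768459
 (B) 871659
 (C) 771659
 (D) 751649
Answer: C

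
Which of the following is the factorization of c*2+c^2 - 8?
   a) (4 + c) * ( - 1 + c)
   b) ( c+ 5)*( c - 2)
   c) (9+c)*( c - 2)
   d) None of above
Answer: d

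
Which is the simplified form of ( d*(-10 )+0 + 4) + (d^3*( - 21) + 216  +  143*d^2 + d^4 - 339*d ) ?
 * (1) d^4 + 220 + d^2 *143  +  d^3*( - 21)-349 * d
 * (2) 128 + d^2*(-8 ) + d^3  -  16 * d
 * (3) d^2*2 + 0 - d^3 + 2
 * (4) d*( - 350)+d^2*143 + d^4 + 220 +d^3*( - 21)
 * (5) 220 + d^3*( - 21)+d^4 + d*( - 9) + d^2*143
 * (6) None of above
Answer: 1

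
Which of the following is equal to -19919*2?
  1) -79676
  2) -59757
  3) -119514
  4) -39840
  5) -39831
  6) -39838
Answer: 6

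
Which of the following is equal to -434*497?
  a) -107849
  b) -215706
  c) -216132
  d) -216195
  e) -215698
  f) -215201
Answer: e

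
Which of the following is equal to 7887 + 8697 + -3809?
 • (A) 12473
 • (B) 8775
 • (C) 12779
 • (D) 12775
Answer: D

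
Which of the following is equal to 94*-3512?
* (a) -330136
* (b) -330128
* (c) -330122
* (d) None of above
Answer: b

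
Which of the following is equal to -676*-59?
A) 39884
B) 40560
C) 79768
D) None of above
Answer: A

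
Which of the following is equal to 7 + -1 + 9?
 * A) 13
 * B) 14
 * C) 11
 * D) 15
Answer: D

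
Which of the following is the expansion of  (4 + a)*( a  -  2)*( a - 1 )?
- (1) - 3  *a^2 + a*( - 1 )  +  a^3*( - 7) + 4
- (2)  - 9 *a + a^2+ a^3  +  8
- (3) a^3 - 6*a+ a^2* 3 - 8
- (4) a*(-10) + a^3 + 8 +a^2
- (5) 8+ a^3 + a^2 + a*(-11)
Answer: 4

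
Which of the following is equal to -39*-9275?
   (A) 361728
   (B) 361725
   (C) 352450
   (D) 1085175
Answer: B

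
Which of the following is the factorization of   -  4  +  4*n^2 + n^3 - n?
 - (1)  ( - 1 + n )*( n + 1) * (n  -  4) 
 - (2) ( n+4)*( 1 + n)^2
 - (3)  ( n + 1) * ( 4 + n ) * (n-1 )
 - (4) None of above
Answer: 3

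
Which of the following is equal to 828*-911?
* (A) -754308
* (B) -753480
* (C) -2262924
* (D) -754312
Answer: A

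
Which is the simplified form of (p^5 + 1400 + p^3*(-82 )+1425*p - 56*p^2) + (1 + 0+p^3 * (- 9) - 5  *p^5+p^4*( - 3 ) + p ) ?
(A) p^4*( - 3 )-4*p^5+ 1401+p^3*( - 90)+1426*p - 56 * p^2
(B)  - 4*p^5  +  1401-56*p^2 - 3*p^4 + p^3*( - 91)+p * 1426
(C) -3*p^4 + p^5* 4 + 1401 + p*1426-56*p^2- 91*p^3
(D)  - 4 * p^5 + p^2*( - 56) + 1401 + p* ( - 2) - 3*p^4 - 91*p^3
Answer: B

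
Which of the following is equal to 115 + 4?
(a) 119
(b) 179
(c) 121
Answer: a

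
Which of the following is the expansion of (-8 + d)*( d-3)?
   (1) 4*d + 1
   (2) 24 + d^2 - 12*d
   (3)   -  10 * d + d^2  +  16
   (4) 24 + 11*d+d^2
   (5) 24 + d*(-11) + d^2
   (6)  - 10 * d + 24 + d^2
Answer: 5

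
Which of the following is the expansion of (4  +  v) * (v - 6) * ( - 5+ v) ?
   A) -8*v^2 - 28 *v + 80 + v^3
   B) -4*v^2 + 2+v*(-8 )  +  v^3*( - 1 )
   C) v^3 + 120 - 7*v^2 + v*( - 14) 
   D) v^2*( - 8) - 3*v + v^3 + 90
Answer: C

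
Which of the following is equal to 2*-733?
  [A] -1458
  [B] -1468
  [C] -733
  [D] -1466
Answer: D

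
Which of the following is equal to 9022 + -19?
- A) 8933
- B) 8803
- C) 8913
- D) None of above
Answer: D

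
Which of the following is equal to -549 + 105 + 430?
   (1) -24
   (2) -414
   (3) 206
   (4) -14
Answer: 4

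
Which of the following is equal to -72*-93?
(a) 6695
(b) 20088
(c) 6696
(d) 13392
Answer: c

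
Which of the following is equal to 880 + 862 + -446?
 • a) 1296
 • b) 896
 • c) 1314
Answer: a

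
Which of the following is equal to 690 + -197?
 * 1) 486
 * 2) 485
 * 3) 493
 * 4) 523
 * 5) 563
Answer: 3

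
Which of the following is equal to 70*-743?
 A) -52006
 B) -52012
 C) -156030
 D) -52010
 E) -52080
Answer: D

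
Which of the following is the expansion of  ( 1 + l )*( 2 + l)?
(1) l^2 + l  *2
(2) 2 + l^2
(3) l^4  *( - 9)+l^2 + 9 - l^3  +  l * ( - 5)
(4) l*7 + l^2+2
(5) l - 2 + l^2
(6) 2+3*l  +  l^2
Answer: 6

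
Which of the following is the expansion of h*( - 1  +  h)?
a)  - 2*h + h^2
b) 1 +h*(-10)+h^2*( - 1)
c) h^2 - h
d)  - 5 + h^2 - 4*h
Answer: c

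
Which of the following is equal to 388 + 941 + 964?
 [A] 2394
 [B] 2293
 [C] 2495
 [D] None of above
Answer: B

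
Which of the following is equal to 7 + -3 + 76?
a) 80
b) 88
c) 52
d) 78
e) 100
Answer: a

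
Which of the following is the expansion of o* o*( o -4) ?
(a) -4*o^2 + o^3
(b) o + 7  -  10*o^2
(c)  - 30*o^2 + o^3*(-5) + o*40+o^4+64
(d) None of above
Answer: a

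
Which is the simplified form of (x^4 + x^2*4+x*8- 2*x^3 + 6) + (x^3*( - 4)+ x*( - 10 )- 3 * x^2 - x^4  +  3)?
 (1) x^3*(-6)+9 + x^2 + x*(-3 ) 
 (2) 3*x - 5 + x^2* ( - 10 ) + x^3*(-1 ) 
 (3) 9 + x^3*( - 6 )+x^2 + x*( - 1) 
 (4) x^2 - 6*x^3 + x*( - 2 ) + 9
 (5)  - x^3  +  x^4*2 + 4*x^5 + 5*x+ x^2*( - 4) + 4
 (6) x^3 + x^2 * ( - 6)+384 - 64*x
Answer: 4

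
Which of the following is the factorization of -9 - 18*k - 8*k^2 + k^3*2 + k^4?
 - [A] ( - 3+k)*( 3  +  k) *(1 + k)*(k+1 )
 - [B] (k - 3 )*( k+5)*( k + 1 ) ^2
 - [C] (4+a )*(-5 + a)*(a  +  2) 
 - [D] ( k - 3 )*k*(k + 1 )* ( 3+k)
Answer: A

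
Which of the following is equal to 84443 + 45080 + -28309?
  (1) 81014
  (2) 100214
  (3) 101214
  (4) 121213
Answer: 3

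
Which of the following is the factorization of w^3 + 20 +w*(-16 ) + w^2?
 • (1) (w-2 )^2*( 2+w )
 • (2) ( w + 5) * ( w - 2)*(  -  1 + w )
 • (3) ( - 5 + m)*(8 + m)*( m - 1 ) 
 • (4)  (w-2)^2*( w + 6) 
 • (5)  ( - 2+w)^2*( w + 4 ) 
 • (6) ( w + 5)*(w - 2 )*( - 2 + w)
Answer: 6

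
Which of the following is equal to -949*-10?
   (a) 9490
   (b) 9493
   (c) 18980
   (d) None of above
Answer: a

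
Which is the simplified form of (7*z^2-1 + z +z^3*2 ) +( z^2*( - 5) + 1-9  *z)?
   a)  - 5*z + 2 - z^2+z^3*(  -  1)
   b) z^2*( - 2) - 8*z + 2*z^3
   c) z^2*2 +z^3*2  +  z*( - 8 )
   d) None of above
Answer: c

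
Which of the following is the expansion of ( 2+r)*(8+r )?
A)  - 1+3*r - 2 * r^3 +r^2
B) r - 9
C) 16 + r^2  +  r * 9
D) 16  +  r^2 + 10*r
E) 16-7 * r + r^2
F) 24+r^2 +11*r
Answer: D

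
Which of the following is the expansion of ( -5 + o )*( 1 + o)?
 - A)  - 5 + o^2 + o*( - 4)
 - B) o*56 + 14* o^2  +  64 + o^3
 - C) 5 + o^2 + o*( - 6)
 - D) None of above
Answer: A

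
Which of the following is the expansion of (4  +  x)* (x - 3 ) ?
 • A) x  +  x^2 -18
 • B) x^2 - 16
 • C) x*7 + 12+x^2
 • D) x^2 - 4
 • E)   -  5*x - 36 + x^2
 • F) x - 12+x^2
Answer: F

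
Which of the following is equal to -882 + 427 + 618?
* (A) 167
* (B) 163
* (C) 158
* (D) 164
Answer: B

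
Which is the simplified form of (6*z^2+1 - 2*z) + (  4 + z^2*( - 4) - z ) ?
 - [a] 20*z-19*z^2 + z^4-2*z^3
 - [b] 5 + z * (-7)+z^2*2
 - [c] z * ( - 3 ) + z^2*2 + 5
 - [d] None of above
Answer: c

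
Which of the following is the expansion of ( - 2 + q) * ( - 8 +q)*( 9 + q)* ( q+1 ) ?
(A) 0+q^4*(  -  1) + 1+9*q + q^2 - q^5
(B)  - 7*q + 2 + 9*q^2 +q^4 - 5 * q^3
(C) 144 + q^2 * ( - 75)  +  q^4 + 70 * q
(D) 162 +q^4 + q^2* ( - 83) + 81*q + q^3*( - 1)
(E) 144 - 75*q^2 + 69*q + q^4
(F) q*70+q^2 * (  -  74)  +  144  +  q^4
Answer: C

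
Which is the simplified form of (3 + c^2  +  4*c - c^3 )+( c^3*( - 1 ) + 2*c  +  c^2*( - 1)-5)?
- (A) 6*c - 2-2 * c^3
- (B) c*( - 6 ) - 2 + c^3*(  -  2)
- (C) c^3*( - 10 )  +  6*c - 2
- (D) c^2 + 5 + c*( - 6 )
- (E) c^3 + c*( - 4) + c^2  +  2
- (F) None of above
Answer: A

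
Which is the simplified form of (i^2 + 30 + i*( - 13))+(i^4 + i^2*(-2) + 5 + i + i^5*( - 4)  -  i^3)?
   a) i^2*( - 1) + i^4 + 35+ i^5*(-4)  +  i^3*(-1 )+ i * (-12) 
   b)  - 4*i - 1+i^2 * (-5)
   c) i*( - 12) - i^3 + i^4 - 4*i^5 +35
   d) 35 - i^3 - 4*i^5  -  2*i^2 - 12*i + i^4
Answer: a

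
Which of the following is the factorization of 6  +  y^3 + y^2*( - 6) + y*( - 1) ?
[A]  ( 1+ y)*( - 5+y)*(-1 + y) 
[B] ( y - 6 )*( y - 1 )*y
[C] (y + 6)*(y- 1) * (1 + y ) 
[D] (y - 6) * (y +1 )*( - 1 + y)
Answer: D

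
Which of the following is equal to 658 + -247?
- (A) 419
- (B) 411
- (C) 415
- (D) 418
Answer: B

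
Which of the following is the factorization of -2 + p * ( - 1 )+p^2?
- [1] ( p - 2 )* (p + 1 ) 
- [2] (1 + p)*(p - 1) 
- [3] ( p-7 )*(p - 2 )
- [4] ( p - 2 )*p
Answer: 1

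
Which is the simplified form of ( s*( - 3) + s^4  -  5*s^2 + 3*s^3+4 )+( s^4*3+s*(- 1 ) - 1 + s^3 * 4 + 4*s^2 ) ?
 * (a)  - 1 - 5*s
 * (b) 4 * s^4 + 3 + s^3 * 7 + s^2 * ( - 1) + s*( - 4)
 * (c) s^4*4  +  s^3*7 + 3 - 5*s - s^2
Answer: b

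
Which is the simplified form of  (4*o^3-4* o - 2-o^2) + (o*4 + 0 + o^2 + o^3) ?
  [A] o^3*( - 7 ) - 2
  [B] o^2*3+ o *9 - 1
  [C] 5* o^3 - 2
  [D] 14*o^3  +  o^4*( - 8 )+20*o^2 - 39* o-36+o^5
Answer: C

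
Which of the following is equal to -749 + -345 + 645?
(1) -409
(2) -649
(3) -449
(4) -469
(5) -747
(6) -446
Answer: 3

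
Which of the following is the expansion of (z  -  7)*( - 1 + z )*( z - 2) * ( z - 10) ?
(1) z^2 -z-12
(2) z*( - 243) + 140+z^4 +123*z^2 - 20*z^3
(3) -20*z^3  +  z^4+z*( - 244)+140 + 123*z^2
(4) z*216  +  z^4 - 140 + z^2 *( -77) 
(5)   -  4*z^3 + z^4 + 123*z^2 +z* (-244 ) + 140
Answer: 3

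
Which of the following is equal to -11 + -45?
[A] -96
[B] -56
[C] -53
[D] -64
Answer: B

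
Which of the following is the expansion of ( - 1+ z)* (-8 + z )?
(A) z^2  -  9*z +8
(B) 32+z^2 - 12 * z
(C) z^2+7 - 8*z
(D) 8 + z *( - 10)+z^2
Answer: A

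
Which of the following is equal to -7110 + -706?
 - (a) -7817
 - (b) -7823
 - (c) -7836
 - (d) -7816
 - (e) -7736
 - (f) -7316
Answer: d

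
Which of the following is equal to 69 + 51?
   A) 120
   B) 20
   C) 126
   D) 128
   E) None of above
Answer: A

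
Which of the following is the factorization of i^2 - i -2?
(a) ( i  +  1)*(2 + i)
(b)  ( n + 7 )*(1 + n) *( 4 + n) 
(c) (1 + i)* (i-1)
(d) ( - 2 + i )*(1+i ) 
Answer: d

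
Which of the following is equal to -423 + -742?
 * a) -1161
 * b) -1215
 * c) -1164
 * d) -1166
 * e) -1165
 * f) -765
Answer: e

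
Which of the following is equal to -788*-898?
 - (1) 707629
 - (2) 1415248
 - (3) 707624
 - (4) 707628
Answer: 3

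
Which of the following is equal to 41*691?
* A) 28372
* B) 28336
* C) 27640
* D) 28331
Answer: D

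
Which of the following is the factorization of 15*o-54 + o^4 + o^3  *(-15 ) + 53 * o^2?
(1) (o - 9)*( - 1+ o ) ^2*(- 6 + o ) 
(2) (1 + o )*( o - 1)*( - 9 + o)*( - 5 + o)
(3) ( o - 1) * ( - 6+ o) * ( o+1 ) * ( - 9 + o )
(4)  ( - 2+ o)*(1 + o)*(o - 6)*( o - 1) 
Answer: 3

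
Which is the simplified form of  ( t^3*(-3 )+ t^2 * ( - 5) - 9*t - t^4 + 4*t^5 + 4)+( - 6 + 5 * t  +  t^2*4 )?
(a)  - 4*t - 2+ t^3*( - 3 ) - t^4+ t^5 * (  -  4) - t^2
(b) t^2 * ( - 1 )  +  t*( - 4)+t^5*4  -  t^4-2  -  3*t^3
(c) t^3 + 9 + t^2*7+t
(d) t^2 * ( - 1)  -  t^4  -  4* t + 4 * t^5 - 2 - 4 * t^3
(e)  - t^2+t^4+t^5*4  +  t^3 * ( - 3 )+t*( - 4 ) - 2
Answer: b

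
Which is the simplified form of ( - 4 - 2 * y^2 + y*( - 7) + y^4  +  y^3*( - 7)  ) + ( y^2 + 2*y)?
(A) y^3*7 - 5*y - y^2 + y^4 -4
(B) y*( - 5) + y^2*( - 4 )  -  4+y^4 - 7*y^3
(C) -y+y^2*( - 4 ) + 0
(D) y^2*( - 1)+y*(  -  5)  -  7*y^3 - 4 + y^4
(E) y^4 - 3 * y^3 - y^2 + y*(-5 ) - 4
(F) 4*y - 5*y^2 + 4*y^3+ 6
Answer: D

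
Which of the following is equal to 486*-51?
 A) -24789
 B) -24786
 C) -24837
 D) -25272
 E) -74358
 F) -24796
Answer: B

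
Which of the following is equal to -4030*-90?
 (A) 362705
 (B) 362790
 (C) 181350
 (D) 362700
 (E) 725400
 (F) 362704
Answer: D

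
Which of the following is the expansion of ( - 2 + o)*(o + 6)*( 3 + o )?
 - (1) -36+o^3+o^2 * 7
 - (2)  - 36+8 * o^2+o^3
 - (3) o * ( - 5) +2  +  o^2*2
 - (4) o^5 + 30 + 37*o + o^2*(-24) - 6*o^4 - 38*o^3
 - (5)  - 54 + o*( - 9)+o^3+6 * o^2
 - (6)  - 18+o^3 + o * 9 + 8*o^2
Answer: 1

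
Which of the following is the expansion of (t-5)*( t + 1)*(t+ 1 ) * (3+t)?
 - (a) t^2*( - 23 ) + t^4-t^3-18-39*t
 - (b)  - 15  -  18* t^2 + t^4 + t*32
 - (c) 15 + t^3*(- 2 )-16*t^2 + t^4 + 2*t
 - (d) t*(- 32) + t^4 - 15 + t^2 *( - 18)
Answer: d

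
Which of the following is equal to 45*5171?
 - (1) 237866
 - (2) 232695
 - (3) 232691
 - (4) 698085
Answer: 2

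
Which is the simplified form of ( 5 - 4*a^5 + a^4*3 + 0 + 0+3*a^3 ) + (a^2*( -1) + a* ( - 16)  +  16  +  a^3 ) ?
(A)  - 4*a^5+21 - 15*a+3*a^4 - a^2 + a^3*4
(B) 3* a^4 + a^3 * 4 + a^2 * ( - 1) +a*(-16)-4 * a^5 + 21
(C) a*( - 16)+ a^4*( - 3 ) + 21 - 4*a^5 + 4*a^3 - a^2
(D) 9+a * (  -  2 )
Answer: B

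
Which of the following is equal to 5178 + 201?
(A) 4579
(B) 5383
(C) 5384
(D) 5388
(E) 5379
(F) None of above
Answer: E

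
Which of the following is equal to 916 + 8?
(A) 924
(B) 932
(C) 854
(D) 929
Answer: A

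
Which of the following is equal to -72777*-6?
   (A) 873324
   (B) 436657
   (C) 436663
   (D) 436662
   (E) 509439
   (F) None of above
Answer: D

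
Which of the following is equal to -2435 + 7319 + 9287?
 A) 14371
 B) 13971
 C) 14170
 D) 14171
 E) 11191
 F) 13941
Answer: D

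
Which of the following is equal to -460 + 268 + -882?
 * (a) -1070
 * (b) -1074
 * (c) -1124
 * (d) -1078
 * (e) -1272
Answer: b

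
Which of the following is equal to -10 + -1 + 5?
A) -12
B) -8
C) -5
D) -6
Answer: D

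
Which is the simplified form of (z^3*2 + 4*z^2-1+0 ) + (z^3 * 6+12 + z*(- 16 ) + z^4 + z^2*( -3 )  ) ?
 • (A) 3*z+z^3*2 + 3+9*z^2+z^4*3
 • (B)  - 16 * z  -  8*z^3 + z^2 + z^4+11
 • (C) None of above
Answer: C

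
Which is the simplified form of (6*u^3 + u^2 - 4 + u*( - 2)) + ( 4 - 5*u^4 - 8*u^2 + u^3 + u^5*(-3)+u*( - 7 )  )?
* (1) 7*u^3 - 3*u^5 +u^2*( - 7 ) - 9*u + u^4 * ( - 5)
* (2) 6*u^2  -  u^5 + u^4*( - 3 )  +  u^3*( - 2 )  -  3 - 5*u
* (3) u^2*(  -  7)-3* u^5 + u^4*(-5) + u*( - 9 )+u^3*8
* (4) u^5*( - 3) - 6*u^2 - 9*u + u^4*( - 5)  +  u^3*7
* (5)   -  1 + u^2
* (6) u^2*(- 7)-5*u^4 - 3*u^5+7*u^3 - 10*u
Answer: 1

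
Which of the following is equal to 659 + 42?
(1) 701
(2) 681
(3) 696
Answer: 1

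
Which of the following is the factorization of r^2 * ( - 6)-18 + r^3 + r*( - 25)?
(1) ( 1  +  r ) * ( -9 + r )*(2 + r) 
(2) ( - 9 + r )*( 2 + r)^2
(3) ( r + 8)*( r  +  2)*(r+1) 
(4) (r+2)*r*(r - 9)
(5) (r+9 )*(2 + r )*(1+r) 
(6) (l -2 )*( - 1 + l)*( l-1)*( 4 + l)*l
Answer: 1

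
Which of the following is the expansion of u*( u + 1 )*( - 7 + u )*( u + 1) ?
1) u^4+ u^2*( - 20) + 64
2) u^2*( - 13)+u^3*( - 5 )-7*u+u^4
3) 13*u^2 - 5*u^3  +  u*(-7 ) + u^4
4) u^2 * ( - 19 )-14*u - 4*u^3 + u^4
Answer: 2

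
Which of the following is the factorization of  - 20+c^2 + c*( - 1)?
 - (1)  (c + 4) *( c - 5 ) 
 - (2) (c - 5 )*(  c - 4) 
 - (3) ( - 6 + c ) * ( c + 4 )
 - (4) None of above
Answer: 1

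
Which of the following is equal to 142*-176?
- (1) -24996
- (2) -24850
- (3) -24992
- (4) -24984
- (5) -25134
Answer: 3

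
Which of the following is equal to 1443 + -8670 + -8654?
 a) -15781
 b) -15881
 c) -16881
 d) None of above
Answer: b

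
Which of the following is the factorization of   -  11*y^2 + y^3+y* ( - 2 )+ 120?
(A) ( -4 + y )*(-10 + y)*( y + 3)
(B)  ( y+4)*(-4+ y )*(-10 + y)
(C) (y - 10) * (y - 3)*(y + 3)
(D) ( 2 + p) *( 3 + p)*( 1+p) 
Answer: A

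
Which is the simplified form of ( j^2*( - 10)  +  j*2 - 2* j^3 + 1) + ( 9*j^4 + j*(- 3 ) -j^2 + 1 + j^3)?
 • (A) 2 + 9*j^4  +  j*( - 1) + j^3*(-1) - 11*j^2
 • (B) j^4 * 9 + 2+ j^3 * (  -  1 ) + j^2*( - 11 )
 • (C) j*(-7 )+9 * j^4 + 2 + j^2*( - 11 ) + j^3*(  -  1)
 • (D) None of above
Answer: A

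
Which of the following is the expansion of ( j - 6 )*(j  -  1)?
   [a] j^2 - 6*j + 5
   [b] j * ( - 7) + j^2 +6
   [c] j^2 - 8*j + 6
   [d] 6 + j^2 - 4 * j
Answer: b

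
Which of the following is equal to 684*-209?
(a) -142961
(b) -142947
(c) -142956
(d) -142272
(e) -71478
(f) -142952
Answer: c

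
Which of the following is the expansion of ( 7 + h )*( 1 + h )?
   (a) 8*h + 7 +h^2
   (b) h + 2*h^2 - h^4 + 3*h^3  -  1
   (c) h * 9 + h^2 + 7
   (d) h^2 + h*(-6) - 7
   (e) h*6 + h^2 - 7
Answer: a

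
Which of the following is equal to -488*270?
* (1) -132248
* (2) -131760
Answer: 2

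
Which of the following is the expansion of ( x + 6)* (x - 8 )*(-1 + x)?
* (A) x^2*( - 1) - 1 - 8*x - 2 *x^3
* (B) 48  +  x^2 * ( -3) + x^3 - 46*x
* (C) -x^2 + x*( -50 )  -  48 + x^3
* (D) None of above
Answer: B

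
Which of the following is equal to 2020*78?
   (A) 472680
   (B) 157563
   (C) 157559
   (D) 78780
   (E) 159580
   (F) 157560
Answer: F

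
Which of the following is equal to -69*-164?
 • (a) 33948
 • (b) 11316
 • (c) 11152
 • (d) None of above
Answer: b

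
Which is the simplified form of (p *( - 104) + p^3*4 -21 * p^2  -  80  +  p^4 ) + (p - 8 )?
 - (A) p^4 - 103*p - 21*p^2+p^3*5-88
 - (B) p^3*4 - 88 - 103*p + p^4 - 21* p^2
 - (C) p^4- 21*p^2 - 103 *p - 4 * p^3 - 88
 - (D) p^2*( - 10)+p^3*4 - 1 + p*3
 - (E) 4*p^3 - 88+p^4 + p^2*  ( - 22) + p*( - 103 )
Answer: B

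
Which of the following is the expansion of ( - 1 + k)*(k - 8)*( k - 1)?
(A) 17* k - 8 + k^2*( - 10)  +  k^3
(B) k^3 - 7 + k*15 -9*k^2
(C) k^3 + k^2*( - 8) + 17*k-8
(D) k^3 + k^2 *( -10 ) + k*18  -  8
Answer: A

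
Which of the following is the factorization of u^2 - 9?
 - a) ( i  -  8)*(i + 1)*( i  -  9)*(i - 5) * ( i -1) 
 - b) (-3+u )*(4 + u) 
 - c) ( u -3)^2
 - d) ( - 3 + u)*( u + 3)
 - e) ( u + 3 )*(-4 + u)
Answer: d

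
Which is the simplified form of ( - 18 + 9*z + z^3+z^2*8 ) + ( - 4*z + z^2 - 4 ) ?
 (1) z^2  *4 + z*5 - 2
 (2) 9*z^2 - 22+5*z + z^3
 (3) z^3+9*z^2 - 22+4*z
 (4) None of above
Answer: 2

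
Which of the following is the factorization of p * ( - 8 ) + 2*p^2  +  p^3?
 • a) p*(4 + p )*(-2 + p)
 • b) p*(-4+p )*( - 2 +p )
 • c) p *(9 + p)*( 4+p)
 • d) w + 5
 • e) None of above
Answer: a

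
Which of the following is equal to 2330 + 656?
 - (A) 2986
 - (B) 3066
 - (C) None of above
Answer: A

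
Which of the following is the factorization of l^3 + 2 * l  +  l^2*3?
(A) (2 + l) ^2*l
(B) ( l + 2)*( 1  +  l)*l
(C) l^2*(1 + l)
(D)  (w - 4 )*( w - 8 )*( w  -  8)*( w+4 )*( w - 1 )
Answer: B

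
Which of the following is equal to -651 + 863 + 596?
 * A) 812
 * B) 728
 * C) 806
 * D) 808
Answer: D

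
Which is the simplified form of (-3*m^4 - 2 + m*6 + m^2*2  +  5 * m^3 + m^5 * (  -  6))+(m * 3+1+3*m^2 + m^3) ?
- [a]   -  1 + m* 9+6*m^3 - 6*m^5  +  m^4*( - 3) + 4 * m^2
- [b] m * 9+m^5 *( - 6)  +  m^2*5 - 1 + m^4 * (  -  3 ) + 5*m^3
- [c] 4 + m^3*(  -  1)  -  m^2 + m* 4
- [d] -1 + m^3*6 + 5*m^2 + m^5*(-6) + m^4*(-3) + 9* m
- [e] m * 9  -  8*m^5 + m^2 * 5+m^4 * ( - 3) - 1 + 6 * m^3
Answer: d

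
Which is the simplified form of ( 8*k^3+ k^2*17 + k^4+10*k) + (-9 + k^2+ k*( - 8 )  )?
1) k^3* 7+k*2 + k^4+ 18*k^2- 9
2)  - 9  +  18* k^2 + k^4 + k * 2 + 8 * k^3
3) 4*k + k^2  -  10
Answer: 2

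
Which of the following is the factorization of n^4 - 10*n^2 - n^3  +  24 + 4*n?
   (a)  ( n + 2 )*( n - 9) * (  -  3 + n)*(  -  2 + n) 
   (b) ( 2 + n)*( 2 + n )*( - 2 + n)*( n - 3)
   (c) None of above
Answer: b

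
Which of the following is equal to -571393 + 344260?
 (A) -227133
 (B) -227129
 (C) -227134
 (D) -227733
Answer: A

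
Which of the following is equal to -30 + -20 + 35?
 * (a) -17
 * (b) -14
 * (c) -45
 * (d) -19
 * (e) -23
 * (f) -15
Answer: f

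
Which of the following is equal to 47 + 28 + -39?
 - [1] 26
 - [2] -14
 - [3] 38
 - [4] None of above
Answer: 4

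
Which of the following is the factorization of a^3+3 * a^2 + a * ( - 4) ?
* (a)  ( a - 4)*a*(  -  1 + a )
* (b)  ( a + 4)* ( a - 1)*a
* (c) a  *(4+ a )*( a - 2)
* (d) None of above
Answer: b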